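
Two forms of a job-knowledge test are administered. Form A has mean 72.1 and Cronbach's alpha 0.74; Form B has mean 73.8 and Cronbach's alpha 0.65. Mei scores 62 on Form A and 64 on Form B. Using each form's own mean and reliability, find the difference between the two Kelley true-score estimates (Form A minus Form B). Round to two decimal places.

T̂_A = 0.74(62) + 0.26(72.1) = 64.6260
T̂_B = 0.65(64) + 0.35(73.8) = 67.4300
T̂_A − T̂_B = -2.8040

-2.80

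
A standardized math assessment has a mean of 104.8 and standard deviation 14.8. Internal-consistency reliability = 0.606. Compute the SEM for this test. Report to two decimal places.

9.29

SEM = SD · √(1 − ρ) = 14.8 × √0.394 = 14.8 × 0.6277 = 9.290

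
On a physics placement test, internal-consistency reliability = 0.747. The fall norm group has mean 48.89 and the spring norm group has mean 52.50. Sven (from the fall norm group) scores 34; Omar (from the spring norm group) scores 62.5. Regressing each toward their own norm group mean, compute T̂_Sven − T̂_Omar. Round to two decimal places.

T̂_Sven = 0.747(34) + 0.253(48.89) = 37.7672
T̂_Omar = 0.747(62.5) + 0.253(52.50) = 59.9700
Difference = 37.7672 − 59.9700 = -22.2028

-22.20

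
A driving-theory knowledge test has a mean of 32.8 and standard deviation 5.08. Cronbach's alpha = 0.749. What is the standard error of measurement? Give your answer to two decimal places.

2.55

SEM = SD · √(1 − ρ) = 5.08 × √0.251 = 5.08 × 0.5010 = 2.545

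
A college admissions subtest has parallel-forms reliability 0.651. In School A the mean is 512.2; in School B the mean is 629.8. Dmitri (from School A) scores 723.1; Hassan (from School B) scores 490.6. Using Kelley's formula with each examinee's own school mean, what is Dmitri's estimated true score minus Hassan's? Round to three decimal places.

110.315

T̂_Dmitri = 0.651(723.1) + 0.349(512.2) = 649.49590
T̂_Hassan = 0.651(490.6) + 0.349(629.8) = 539.18080
Difference = 649.49590 − 539.18080 = 110.31510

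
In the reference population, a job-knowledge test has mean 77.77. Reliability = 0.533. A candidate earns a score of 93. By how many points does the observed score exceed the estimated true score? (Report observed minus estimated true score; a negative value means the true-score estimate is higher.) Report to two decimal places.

T̂ = 0.533(93) + 0.467(77.77) = 49.569 + 36.31859 = 85.8876 → 85.888
X − T̂ = 93 − 85.888 = 7.112 → 7.11

7.11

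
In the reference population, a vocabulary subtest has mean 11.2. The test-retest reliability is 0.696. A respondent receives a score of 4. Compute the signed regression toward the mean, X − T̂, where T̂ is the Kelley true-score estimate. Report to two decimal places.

Regress the observed score toward the mean by the unreliability: T̂ = 0.696·4 + 0.304·11.2 = 2.784 + 3.4048 = 6.1888.
X − T̂ = 4 − 6.189 = -2.189 → -2.19

-2.19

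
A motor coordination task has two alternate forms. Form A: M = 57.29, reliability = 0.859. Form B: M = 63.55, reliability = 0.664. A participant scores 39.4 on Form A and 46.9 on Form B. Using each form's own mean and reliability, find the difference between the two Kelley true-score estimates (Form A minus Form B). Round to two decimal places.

-10.57

T̂_A = 0.859(39.4) + 0.141(57.29) = 41.9225
T̂_B = 0.664(46.9) + 0.336(63.55) = 52.4944
T̂_A − T̂_B = -10.5719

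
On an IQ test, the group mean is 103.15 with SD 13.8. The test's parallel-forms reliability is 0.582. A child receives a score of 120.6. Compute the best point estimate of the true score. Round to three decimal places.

113.306

T̂ = ρX + (1 − ρ)μ
  = 0.582 × 120.6 + 0.418 × 103.15
  = 70.1892 + 43.11670
  = 113.3059
  ≈ 113.306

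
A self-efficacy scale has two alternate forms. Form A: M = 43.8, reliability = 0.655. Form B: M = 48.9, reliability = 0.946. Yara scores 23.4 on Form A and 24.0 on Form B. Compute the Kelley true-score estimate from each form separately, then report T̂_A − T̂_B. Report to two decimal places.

5.09

T̂_A = 0.655(23.4) + 0.345(43.8) = 30.4380
T̂_B = 0.946(24.0) + 0.054(48.9) = 25.3446
T̂_A − T̂_B = 5.0934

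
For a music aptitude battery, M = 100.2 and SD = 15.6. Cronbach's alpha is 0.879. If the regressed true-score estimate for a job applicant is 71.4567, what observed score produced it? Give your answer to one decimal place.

67.5

T̂ = ρX + (1 − ρ)μ  ⇒  X = (T̂ − (1 − ρ)μ) / ρ
X = (71.4567 − 0.121 × 100.2) / 0.879 = (71.4567 − 12.1242) / 0.879 = 59.3325 / 0.879 = 67.500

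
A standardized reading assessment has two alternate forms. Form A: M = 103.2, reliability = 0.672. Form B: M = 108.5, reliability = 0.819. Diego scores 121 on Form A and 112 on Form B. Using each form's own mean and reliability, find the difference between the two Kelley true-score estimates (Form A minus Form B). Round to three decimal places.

T̂_A = 0.672(121) + 0.328(103.2) = 115.16160
T̂_B = 0.819(112) + 0.181(108.5) = 111.36650
T̂_A − T̂_B = 3.79510

3.795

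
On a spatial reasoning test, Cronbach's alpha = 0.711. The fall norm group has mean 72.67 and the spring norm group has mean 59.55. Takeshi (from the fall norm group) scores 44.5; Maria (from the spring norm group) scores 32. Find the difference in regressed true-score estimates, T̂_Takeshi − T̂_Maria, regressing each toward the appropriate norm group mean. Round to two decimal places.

T̂_Takeshi = 0.711(44.5) + 0.289(72.67) = 52.6411
T̂_Maria = 0.711(32) + 0.289(59.55) = 39.9620
Difference = 52.6411 − 39.9620 = 12.6792

12.68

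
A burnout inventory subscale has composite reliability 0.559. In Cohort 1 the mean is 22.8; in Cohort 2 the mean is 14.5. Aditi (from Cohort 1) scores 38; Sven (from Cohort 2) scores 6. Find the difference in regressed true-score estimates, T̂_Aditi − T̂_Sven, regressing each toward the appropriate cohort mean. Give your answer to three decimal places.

T̂_Aditi = 0.559(38) + 0.441(22.8) = 31.29680
T̂_Sven = 0.559(6) + 0.441(14.5) = 9.74850
Difference = 31.29680 − 9.74850 = 21.54830

21.548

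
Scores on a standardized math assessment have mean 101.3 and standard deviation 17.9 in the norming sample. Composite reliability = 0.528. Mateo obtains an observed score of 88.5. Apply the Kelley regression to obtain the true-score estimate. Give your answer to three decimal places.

T̂ = ρX + (1 − ρ)μ
  = 0.528 × 88.5 + 0.472 × 101.3
  = 46.7280 + 47.8136
  = 94.5416
  ≈ 94.542

94.542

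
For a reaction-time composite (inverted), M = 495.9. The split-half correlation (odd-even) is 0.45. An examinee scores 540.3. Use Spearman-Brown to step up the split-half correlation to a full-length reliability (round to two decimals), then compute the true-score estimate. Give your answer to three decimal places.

523.428

Spearman-Brown: ρ = 2r/(1 + r) = 2(0.45)/(1 + 0.45) = 0.900/1.45 = 0.6207 → 0.62
Weight the observed score by reliability and the mean by (1 − reliability): T̂ = 0.62·540.3 + 0.38·495.9 = 334.986 + 188.442 = 523.4280.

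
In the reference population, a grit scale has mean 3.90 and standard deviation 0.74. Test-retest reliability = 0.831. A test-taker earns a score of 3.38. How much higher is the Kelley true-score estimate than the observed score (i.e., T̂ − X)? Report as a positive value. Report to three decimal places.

T̂ = 0.831(3.38) + 0.169(3.90) = 2.80878 + 0.65910 = 3.46788 → 3.4679
T̂ − X = 3.4679 − 3.38 = 0.0879 → 0.088

0.088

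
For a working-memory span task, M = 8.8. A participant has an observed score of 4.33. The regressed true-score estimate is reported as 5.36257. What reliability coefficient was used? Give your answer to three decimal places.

T̂ = ρX + (1 − ρ)μ  ⇒  T̂ − μ = ρ(X − μ)
ρ = (T̂ − μ)/(X − μ) = (5.36257 − 8.8) / (4.33 − 8.8) = -3.43743 / -4.47 = 0.76900

0.769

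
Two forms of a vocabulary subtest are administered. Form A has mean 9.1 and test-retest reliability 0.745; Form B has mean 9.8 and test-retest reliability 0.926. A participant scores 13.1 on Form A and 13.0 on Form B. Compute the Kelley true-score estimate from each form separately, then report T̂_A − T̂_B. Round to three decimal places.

-0.683

T̂_A = 0.745(13.1) + 0.255(9.1) = 12.08000
T̂_B = 0.926(13.0) + 0.074(9.8) = 12.76320
T̂_A − T̂_B = -0.68320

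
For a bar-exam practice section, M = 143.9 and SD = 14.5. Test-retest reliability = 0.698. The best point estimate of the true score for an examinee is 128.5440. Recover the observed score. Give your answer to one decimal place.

T̂ = ρX + (1 − ρ)μ  ⇒  X = (T̂ − (1 − ρ)μ) / ρ
X = (128.5440 − 0.302 × 143.9) / 0.698 = (128.5440 − 43.4578) / 0.698 = 85.0862 / 0.698 = 121.900

121.9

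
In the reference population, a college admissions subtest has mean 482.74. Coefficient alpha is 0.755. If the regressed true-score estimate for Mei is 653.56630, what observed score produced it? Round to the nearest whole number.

709

T̂ = ρX + (1 − ρ)μ  ⇒  X = (T̂ − (1 − ρ)μ) / ρ
X = (653.56630 − 0.245 × 482.74) / 0.755 = (653.56630 − 118.27130) / 0.755 = 535.29500 / 0.755 = 709.00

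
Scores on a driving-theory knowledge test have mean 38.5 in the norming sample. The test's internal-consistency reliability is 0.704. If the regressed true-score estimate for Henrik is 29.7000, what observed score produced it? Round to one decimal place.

T̂ = ρX + (1 − ρ)μ  ⇒  X = (T̂ − (1 − ρ)μ) / ρ
X = (29.7000 − 0.296 × 38.5) / 0.704 = (29.7000 − 11.3960) / 0.704 = 18.3040 / 0.704 = 26.000

26.0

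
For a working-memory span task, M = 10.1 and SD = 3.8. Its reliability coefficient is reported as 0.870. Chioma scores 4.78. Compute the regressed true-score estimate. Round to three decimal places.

Regress the observed score toward the mean by the unreliability: T̂ = 0.870·4.78 + 0.130·10.1 = 4.15860 + 1.3130 = 5.4716.

5.472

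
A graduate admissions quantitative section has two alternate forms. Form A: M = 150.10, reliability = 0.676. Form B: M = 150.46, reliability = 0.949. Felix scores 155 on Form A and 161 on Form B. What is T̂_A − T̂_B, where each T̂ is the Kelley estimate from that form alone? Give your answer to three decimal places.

-7.050

T̂_A = 0.676(155) + 0.324(150.10) = 153.41240
T̂_B = 0.949(161) + 0.051(150.46) = 160.46246
T̂_A − T̂_B = -7.05006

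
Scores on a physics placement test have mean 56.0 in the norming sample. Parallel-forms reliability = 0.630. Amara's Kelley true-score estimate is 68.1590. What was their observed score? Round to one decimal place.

T̂ = ρX + (1 − ρ)μ  ⇒  X = (T̂ − (1 − ρ)μ) / ρ
X = (68.1590 − 0.370 × 56.0) / 0.630 = (68.1590 − 20.7200) / 0.630 = 47.4390 / 0.630 = 75.300

75.3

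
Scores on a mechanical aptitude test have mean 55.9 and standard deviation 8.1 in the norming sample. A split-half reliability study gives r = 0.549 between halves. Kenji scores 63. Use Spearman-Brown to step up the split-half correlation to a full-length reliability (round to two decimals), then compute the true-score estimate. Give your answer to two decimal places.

60.94

Spearman-Brown: ρ = 2r/(1 + r) = 2(0.549)/(1 + 0.549) = 1.0980/1.549 = 0.7088 → 0.71
T̂ = 0.71(63) + 0.29(55.9) = 44.73 + 16.211 = 60.941 → 60.94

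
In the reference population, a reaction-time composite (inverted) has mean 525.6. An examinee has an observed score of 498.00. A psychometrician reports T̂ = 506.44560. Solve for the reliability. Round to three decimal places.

0.694

T̂ = ρX + (1 − ρ)μ  ⇒  T̂ − μ = ρ(X − μ)
ρ = (T̂ − μ)/(X − μ) = (506.44560 − 525.6) / (498.00 − 525.6) = -19.15440 / -27.60 = 0.69400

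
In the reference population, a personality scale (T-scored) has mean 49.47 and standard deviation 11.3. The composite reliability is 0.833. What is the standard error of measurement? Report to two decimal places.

4.62

SEM = SD · √(1 − ρ) = 11.3 × √0.167 = 11.3 × 0.4087 = 4.618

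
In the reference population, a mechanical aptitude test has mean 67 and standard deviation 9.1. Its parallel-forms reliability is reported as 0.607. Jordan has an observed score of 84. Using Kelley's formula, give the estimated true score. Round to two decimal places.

77.32

Weight the observed score by reliability and the mean by (1 − reliability): T̂ = 0.607·84 + 0.393·67 = 50.988 + 26.331 = 77.319.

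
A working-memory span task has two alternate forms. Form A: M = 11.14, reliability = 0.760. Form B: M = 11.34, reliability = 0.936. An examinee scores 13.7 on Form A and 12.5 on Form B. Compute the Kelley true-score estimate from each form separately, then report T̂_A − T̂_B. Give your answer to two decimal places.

0.66

T̂_A = 0.760(13.7) + 0.240(11.14) = 13.0856
T̂_B = 0.936(12.5) + 0.064(11.34) = 12.4258
T̂_A − T̂_B = 0.6598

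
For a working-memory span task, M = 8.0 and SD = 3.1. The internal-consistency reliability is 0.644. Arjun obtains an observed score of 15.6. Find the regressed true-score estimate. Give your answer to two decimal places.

12.89

T̂ = 0.644(15.6) + 0.356(8.0) = 10.0464 + 2.8480 = 12.894 → 12.89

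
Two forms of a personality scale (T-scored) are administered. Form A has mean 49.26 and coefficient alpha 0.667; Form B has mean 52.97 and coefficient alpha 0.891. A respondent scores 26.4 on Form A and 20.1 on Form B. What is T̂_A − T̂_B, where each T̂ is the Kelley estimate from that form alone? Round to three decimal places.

T̂_A = 0.667(26.4) + 0.333(49.26) = 34.01238
T̂_B = 0.891(20.1) + 0.109(52.97) = 23.68283
T̂_A − T̂_B = 10.32955

10.330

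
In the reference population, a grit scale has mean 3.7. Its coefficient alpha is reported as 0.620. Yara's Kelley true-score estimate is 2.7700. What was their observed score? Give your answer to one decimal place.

T̂ = ρX + (1 − ρ)μ  ⇒  X = (T̂ − (1 − ρ)μ) / ρ
X = (2.7700 − 0.380 × 3.7) / 0.620 = (2.7700 − 1.4060) / 0.620 = 1.3640 / 0.620 = 2.200

2.2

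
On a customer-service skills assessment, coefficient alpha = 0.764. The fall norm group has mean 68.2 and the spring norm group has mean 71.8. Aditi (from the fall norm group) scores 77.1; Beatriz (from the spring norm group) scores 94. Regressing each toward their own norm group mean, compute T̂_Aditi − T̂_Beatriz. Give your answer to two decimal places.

T̂_Aditi = 0.764(77.1) + 0.236(68.2) = 74.9996
T̂_Beatriz = 0.764(94) + 0.236(71.8) = 88.7608
Difference = 74.9996 − 88.7608 = -13.7612

-13.76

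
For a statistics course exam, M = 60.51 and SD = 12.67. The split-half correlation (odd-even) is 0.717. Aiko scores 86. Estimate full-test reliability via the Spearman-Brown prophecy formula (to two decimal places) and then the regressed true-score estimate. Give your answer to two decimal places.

Spearman-Brown: ρ = 2r/(1 + r) = 2(0.717)/(1 + 0.717) = 1.4340/1.717 = 0.8352 → 0.84
T̂ = ρX + (1 − ρ)μ
  = 0.84 × 86 + 0.16 × 60.51
  = 72.24 + 9.6816
  = 81.922
  ≈ 81.92

81.92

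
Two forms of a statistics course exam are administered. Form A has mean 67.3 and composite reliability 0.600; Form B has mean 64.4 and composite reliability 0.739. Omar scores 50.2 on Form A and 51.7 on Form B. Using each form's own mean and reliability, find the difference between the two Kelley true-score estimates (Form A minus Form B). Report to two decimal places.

2.03

T̂_A = 0.600(50.2) + 0.400(67.3) = 57.0400
T̂_B = 0.739(51.7) + 0.261(64.4) = 55.0147
T̂_A − T̂_B = 2.0253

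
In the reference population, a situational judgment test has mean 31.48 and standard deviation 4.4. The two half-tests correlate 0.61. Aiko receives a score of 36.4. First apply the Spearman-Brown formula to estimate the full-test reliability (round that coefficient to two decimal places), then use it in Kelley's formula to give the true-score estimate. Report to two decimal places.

35.22

Spearman-Brown: ρ = 2r/(1 + r) = 2(0.61)/(1 + 0.61) = 1.220/1.61 = 0.7578 → 0.76
T̂ = ρX + (1 − ρ)μ
  = 0.76 × 36.4 + 0.24 × 31.48
  = 27.664 + 7.5552
  = 35.219
  ≈ 35.22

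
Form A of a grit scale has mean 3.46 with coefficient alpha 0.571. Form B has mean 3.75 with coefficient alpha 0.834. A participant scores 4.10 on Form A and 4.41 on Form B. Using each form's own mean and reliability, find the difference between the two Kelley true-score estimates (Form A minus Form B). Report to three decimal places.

-0.475

T̂_A = 0.571(4.10) + 0.429(3.46) = 3.82544
T̂_B = 0.834(4.41) + 0.166(3.75) = 4.30044
T̂_A − T̂_B = -0.47500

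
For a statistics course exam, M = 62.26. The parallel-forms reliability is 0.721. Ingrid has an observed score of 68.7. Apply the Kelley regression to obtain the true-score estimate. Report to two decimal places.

66.90

Regress the observed score toward the mean by the unreliability: T̂ = 0.721·68.7 + 0.279·62.26 = 49.5327 + 17.37054 = 66.903.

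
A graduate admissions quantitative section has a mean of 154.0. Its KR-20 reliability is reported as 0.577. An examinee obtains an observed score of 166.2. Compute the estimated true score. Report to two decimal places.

161.04

T̂ = ρX + (1 − ρ)μ
  = 0.577 × 166.2 + 0.423 × 154.0
  = 95.8974 + 65.1420
  = 161.039
  ≈ 161.04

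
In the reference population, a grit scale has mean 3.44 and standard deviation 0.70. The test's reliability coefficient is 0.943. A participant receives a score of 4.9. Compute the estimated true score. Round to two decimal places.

T̂ = 0.943(4.9) + 0.057(3.44) = 4.6207 + 0.19608 = 4.817 → 4.82

4.82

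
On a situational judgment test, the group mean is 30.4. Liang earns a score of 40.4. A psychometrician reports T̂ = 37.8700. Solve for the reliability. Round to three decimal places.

0.747

T̂ = ρX + (1 − ρ)μ  ⇒  T̂ − μ = ρ(X − μ)
ρ = (T̂ − μ)/(X − μ) = (37.8700 − 30.4) / (40.4 − 30.4) = 7.4700 / 10.0 = 0.74700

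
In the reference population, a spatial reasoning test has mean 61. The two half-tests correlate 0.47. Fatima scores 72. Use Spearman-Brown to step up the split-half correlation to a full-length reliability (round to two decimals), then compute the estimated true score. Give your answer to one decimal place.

Spearman-Brown: ρ = 2r/(1 + r) = 2(0.47)/(1 + 0.47) = 0.940/1.47 = 0.6395 → 0.64
Kelley's formula gives T̂ = 0.64·72 + 0.36·61 = 46.08 + 21.96 = 68.04.

68.0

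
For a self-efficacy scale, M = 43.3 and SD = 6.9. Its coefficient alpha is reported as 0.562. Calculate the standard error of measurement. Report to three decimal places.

SEM = SD · √(1 − ρ) = 6.9 × √0.438 = 6.9 × 0.6618 = 4.5665

4.567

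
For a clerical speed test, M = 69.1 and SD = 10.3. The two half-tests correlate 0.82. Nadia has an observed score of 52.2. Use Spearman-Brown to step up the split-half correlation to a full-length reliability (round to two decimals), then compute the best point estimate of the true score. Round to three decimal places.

53.890

Spearman-Brown: ρ = 2r/(1 + r) = 2(0.82)/(1 + 0.82) = 1.640/1.82 = 0.9011 → 0.90
T̂ = ρX + (1 − ρ)μ
  = 0.90 × 52.2 + 0.10 × 69.1
  = 46.980 + 6.910
  = 53.8900
  ≈ 53.890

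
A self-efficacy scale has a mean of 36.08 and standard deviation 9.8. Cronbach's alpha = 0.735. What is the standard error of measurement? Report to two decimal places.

SEM = SD · √(1 − ρ) = 9.8 × √0.265 = 9.8 × 0.5148 = 5.045

5.04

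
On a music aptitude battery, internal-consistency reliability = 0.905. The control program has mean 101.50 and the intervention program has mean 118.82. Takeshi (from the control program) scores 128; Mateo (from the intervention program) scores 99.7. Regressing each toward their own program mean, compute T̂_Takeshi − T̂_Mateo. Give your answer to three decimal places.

23.966

T̂_Takeshi = 0.905(128) + 0.095(101.50) = 125.48250
T̂_Mateo = 0.905(99.7) + 0.095(118.82) = 101.51640
Difference = 125.48250 − 101.51640 = 23.96610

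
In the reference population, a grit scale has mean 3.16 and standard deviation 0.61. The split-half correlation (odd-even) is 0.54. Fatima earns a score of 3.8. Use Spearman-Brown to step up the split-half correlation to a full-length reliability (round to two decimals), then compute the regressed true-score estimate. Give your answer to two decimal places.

Spearman-Brown: ρ = 2r/(1 + r) = 2(0.54)/(1 + 0.54) = 1.080/1.54 = 0.7013 → 0.70
T̂ = 0.70(3.8) + 0.30(3.16) = 2.660 + 0.9480 = 3.608 → 3.61

3.61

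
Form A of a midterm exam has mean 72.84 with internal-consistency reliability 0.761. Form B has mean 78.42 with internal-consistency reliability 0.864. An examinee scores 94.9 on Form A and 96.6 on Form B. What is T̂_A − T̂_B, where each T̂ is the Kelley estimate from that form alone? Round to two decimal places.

-4.50

T̂_A = 0.761(94.9) + 0.239(72.84) = 89.6277
T̂_B = 0.864(96.6) + 0.136(78.42) = 94.1275
T̂_A − T̂_B = -4.4999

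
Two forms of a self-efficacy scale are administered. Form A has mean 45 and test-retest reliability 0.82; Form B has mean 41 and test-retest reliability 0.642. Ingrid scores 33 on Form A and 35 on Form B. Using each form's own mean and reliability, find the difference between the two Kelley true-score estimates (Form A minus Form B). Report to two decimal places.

T̂_A = 0.82(33) + 0.18(45) = 35.1600
T̂_B = 0.642(35) + 0.358(41) = 37.1480
T̂_A − T̂_B = -1.9880

-1.99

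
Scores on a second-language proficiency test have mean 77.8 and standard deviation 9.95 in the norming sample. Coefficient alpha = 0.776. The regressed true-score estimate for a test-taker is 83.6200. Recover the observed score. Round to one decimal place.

T̂ = ρX + (1 − ρ)μ  ⇒  X = (T̂ − (1 − ρ)μ) / ρ
X = (83.6200 − 0.224 × 77.8) / 0.776 = (83.6200 − 17.4272) / 0.776 = 66.1928 / 0.776 = 85.300

85.3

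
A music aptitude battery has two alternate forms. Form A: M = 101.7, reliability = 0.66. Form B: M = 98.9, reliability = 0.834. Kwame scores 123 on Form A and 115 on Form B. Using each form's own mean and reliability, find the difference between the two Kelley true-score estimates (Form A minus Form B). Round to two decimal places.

T̂_A = 0.66(123) + 0.34(101.7) = 115.7580
T̂_B = 0.834(115) + 0.166(98.9) = 112.3274
T̂_A − T̂_B = 3.4306

3.43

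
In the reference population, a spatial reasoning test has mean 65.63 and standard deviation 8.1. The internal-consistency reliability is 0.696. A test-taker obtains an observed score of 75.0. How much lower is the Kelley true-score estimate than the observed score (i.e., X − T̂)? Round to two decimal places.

Kelley's formula gives T̂ = 0.696·75.0 + 0.304·65.63 = 52.2000 + 19.95152 = 72.1515.
X − T̂ = 75.0 − 72.152 = 2.848 → 2.85

2.85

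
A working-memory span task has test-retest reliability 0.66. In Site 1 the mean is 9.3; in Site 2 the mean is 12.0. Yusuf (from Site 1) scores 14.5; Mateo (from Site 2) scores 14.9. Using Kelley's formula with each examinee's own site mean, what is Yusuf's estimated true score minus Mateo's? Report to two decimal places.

-1.18

T̂_Yusuf = 0.66(14.5) + 0.34(9.3) = 12.7320
T̂_Mateo = 0.66(14.9) + 0.34(12.0) = 13.9140
Difference = 12.7320 − 13.9140 = -1.1820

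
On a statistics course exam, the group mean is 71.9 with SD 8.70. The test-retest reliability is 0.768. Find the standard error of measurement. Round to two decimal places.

SEM = SD · √(1 − ρ) = 8.70 × √0.232 = 8.70 × 0.4817 = 4.190

4.19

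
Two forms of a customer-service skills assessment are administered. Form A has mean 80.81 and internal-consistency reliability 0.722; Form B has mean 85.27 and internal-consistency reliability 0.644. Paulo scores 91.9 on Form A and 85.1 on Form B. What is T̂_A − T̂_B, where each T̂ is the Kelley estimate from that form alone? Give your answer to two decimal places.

T̂_A = 0.722(91.9) + 0.278(80.81) = 88.8170
T̂_B = 0.644(85.1) + 0.356(85.27) = 85.1605
T̂_A − T̂_B = 3.6565

3.66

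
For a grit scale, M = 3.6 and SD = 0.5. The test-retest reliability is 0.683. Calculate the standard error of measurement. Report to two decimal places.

SEM = SD · √(1 − ρ) = 0.5 × √0.317 = 0.5 × 0.5630 = 0.282

0.28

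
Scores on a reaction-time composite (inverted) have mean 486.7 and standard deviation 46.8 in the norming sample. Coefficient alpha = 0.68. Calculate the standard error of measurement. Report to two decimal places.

26.47

SEM = SD · √(1 − ρ) = 46.8 × √0.32 = 46.8 × 0.5657 = 26.474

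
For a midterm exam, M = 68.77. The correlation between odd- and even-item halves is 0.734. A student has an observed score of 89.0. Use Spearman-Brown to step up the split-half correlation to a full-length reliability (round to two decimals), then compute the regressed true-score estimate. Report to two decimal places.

85.97

Spearman-Brown: ρ = 2r/(1 + r) = 2(0.734)/(1 + 0.734) = 1.4680/1.734 = 0.8466 → 0.85
T̂ = 0.85(89.0) + 0.15(68.77) = 75.650 + 10.3155 = 85.965 → 85.97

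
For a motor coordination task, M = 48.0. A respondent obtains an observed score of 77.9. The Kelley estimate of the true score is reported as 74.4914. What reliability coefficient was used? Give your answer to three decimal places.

T̂ = ρX + (1 − ρ)μ  ⇒  T̂ − μ = ρ(X − μ)
ρ = (T̂ − μ)/(X − μ) = (74.4914 − 48.0) / (77.9 − 48.0) = 26.4914 / 29.9 = 0.88600

0.886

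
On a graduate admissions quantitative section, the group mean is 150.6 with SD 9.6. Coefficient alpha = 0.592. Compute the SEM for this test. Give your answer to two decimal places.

6.13

SEM = SD · √(1 − ρ) = 9.6 × √0.408 = 9.6 × 0.6387 = 6.132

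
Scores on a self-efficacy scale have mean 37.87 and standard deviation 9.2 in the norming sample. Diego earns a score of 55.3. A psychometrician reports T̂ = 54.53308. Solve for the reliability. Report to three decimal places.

T̂ = ρX + (1 − ρ)μ  ⇒  T̂ − μ = ρ(X − μ)
ρ = (T̂ − μ)/(X − μ) = (54.53308 − 37.87) / (55.3 − 37.87) = 16.66308 / 17.43 = 0.95600

0.956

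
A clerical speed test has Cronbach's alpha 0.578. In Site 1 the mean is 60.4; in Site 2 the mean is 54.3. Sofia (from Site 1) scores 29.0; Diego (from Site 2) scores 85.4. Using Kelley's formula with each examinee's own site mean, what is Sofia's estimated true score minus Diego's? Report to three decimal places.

T̂_Sofia = 0.578(29.0) + 0.422(60.4) = 42.25080
T̂_Diego = 0.578(85.4) + 0.422(54.3) = 72.27580
Difference = 42.25080 − 72.27580 = -30.02500

-30.025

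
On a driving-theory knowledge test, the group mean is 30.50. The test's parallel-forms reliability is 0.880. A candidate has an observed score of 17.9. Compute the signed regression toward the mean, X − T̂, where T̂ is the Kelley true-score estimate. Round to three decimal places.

Regress the observed score toward the mean by the unreliability: T̂ = 0.880·17.9 + 0.120·30.50 = 15.7520 + 3.66000 = 19.41200.
X − T̂ = 17.9 − 19.4120 = -1.5120 → -1.512

-1.512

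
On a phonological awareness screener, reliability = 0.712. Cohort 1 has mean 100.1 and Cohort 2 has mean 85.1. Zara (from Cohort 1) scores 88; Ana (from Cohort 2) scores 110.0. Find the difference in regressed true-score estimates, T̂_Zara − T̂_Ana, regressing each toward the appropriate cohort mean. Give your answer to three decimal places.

-11.344

T̂_Zara = 0.712(88) + 0.288(100.1) = 91.48480
T̂_Ana = 0.712(110.0) + 0.288(85.1) = 102.82880
Difference = 91.48480 − 102.82880 = -11.34400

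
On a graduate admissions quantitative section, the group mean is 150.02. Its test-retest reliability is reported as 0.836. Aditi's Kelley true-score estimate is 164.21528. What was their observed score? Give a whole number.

T̂ = ρX + (1 − ρ)μ  ⇒  X = (T̂ − (1 − ρ)μ) / ρ
X = (164.21528 − 0.164 × 150.02) / 0.836 = (164.21528 − 24.60328) / 0.836 = 139.61200 / 0.836 = 167.00

167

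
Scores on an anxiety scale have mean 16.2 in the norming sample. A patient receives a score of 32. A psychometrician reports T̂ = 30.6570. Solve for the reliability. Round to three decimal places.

T̂ = ρX + (1 − ρ)μ  ⇒  T̂ − μ = ρ(X − μ)
ρ = (T̂ − μ)/(X − μ) = (30.6570 − 16.2) / (32 − 16.2) = 14.4570 / 15.8 = 0.91500

0.915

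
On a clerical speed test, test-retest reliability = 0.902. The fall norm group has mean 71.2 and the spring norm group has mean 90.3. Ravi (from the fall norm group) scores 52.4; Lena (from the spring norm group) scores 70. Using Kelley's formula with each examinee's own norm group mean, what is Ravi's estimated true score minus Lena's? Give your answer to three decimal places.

T̂_Ravi = 0.902(52.4) + 0.098(71.2) = 54.24240
T̂_Lena = 0.902(70) + 0.098(90.3) = 71.98940
Difference = 54.24240 − 71.98940 = -17.74700

-17.747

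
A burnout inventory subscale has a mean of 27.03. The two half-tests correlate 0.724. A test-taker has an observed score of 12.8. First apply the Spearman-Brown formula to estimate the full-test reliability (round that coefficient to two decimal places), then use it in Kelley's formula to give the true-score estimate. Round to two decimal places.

15.08

Spearman-Brown: ρ = 2r/(1 + r) = 2(0.724)/(1 + 0.724) = 1.4480/1.724 = 0.8399 → 0.84
T̂ = ρX + (1 − ρ)μ
  = 0.84 × 12.8 + 0.16 × 27.03
  = 10.752 + 4.3248
  = 15.077
  ≈ 15.08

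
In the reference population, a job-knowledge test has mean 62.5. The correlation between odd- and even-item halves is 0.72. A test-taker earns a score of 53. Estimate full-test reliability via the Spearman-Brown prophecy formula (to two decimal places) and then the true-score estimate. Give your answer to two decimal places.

Spearman-Brown: ρ = 2r/(1 + r) = 2(0.72)/(1 + 0.72) = 1.440/1.72 = 0.8372 → 0.84
Regress the observed score toward the mean by the unreliability: T̂ = 0.84·53 + 0.16·62.5 = 44.52 + 10.000 = 54.520.

54.52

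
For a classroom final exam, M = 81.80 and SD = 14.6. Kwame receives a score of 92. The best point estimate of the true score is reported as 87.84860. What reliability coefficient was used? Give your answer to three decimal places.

0.593

T̂ = ρX + (1 − ρ)μ  ⇒  T̂ − μ = ρ(X − μ)
ρ = (T̂ − μ)/(X − μ) = (87.84860 − 81.80) / (92 − 81.80) = 6.04860 / 10.20 = 0.59300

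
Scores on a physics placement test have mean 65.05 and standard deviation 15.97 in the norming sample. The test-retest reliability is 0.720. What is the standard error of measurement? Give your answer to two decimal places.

8.45

SEM = SD · √(1 − ρ) = 15.97 × √0.280 = 15.97 × 0.5292 = 8.451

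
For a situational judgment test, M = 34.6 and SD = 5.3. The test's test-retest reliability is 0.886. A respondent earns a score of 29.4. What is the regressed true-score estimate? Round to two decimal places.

Weight the observed score by reliability and the mean by (1 − reliability): T̂ = 0.886·29.4 + 0.114·34.6 = 26.0484 + 3.9444 = 29.993.

29.99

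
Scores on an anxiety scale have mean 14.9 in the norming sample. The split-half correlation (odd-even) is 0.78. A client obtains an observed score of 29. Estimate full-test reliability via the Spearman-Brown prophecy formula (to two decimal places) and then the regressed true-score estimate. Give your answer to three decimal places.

27.308

Spearman-Brown: ρ = 2r/(1 + r) = 2(0.78)/(1 + 0.78) = 1.560/1.78 = 0.8764 → 0.88
Kelley's formula gives T̂ = 0.88·29 + 0.12·14.9 = 25.52 + 1.788 = 27.3080.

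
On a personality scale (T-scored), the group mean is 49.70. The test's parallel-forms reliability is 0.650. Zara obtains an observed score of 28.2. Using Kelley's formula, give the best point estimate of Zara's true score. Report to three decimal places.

T̂ = ρX + (1 − ρ)μ
  = 0.650 × 28.2 + 0.350 × 49.70
  = 18.3300 + 17.39500
  = 35.7250
  ≈ 35.725

35.725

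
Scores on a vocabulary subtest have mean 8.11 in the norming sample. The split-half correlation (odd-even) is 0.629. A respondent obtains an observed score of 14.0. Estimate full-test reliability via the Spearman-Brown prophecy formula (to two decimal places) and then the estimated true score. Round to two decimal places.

Spearman-Brown: ρ = 2r/(1 + r) = 2(0.629)/(1 + 0.629) = 1.2580/1.629 = 0.7723 → 0.77
Regress the observed score toward the mean by the unreliability: T̂ = 0.77·14.0 + 0.23·8.11 = 10.780 + 1.8653 = 12.645.

12.65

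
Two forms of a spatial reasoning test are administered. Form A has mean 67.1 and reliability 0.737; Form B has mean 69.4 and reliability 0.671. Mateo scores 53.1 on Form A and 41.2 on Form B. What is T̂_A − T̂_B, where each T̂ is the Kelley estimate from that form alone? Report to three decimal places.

T̂_A = 0.737(53.1) + 0.263(67.1) = 56.78200
T̂_B = 0.671(41.2) + 0.329(69.4) = 50.47780
T̂_A − T̂_B = 6.30420

6.304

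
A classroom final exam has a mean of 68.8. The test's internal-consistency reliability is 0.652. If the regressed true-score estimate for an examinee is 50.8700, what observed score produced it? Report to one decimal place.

41.3

T̂ = ρX + (1 − ρ)μ  ⇒  X = (T̂ − (1 − ρ)μ) / ρ
X = (50.8700 − 0.348 × 68.8) / 0.652 = (50.8700 − 23.9424) / 0.652 = 26.9276 / 0.652 = 41.300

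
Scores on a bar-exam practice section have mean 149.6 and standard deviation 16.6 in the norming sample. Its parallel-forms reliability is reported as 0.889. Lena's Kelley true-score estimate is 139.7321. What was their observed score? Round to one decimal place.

138.5

T̂ = ρX + (1 − ρ)μ  ⇒  X = (T̂ − (1 − ρ)μ) / ρ
X = (139.7321 − 0.111 × 149.6) / 0.889 = (139.7321 − 16.6056) / 0.889 = 123.1265 / 0.889 = 138.500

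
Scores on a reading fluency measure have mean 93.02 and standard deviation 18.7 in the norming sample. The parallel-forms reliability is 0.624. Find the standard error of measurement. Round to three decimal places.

SEM = SD · √(1 − ρ) = 18.7 × √0.376 = 18.7 × 0.6132 = 11.4666

11.467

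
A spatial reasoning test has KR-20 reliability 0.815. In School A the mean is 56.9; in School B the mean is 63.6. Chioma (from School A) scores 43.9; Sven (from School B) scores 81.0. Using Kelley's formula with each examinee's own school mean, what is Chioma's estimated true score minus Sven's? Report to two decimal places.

T̂_Chioma = 0.815(43.9) + 0.185(56.9) = 46.3050
T̂_Sven = 0.815(81.0) + 0.185(63.6) = 77.7810
Difference = 46.3050 − 77.7810 = -31.4760

-31.48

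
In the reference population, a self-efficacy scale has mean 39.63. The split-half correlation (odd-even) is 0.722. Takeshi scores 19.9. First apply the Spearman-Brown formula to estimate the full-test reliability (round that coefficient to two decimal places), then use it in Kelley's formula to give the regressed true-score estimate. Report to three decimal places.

23.057

Spearman-Brown: ρ = 2r/(1 + r) = 2(0.722)/(1 + 0.722) = 1.4440/1.722 = 0.8386 → 0.84
Regress the observed score toward the mean by the unreliability: T̂ = 0.84·19.9 + 0.16·39.63 = 16.716 + 6.3408 = 23.0568.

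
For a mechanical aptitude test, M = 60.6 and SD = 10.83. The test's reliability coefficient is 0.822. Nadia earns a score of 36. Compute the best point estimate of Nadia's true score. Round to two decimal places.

T̂ = ρX + (1 − ρ)μ
  = 0.822 × 36 + 0.178 × 60.6
  = 29.592 + 10.7868
  = 40.379
  ≈ 40.38

40.38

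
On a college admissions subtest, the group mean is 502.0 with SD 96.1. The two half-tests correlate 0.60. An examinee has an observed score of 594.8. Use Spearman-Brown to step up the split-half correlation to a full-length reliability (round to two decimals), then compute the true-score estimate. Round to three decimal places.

571.600

Spearman-Brown: ρ = 2r/(1 + r) = 2(0.60)/(1 + 0.60) = 1.200/1.60 = 0.7500 → 0.75
Regress the observed score toward the mean by the unreliability: T̂ = 0.75·594.8 + 0.25·502.0 = 446.100 + 125.500 = 571.6000.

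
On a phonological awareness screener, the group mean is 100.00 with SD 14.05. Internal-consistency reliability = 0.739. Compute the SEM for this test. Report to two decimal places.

SEM = SD · √(1 − ρ) = 14.05 × √0.261 = 14.05 × 0.5109 = 7.178

7.18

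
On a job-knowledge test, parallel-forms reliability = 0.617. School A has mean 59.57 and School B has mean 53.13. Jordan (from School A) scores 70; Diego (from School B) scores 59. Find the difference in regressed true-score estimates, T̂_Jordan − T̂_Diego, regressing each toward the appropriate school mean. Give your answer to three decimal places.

T̂_Jordan = 0.617(70) + 0.383(59.57) = 66.00531
T̂_Diego = 0.617(59) + 0.383(53.13) = 56.75179
Difference = 66.00531 − 56.75179 = 9.25352

9.254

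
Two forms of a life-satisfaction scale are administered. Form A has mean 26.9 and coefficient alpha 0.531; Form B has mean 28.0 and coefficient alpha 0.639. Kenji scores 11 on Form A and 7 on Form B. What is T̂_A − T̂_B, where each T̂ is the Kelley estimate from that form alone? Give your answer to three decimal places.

3.876

T̂_A = 0.531(11) + 0.469(26.9) = 18.45710
T̂_B = 0.639(7) + 0.361(28.0) = 14.58100
T̂_A − T̂_B = 3.87610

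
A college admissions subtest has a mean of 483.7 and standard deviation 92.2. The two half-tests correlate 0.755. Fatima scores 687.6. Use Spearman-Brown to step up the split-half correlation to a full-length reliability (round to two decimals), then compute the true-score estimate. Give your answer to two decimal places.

659.05

Spearman-Brown: ρ = 2r/(1 + r) = 2(0.755)/(1 + 0.755) = 1.5100/1.755 = 0.8604 → 0.86
T̂ = 0.86(687.6) + 0.14(483.7) = 591.336 + 67.718 = 659.054 → 659.05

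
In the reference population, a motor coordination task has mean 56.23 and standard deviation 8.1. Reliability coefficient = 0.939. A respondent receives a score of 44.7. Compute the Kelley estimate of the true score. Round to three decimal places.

Regress the observed score toward the mean by the unreliability: T̂ = 0.939·44.7 + 0.061·56.23 = 41.9733 + 3.43003 = 45.4033.

45.403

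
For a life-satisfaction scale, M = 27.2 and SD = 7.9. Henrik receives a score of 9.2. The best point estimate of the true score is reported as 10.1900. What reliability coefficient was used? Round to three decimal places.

T̂ = ρX + (1 − ρ)μ  ⇒  T̂ − μ = ρ(X − μ)
ρ = (T̂ − μ)/(X − μ) = (10.1900 − 27.2) / (9.2 − 27.2) = -17.0100 / -18.0 = 0.94500

0.945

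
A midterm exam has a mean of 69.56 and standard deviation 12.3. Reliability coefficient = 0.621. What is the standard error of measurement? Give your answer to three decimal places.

SEM = SD · √(1 − ρ) = 12.3 × √0.379 = 12.3 × 0.6156 = 7.5722

7.572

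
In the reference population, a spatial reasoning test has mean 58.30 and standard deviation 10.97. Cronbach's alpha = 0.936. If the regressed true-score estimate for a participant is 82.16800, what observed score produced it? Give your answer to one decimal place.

83.8

T̂ = ρX + (1 − ρ)μ  ⇒  X = (T̂ − (1 − ρ)μ) / ρ
X = (82.16800 − 0.064 × 58.30) / 0.936 = (82.16800 − 3.73120) / 0.936 = 78.43680 / 0.936 = 83.800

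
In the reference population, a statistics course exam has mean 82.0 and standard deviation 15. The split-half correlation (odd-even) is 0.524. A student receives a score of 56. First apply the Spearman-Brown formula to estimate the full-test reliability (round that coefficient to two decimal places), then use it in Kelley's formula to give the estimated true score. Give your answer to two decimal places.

Spearman-Brown: ρ = 2r/(1 + r) = 2(0.524)/(1 + 0.524) = 1.0480/1.524 = 0.6877 → 0.69
Regress the observed score toward the mean by the unreliability: T̂ = 0.69·56 + 0.31·82.0 = 38.64 + 25.420 = 64.060.

64.06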